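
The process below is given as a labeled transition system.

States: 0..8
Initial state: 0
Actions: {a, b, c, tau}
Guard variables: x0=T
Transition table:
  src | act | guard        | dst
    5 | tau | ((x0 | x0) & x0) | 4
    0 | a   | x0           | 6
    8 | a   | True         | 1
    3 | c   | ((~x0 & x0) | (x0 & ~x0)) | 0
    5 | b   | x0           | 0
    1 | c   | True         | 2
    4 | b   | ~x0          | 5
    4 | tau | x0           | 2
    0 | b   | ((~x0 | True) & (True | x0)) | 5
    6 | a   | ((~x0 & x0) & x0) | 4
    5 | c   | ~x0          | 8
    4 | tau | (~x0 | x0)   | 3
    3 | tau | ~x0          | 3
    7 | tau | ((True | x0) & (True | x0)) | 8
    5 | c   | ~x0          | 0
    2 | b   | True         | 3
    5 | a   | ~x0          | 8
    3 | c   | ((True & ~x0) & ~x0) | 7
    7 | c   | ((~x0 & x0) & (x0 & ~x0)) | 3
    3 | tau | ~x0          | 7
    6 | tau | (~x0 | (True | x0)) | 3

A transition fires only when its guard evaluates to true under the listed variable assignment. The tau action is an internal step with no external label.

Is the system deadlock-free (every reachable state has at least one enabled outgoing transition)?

Answer: DEADLOCK at state 3

Trace:
Reachable = {0,2,3,4,5,6}
  0: a→6  b→5  [2 exit(s)]
  2: b→3  [1 exit(s)]
  3: ∅  [no exit]
  4: tau→2  tau→3  [2 exit(s)]
  5: b→0  tau→4  [2 exit(s)]
  6: tau→3  [1 exit(s)]
Path to 3: a·tau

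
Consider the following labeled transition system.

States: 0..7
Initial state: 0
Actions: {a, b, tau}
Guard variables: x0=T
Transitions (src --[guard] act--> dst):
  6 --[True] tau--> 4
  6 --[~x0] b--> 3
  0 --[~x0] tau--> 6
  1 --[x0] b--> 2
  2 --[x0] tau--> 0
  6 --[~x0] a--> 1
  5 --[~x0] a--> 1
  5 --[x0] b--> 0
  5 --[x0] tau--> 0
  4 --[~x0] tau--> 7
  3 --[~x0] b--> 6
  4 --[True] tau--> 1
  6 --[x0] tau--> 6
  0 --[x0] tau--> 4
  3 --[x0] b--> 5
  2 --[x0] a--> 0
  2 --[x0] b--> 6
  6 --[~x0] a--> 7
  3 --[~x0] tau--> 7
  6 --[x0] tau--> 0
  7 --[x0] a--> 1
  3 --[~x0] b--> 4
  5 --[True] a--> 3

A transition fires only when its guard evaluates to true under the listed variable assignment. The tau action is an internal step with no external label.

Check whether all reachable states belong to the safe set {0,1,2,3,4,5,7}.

Allowed set {0,1,2,3,4,5,7}
Reach set: {0,1,2,4,6}
  0: ok
  1: ok
  2: ok
  4: ok
  6: ✗ unsafe
counterexample path to 6: tau·tau·b·b

Answer: INVARIANT VIOLATED at state 6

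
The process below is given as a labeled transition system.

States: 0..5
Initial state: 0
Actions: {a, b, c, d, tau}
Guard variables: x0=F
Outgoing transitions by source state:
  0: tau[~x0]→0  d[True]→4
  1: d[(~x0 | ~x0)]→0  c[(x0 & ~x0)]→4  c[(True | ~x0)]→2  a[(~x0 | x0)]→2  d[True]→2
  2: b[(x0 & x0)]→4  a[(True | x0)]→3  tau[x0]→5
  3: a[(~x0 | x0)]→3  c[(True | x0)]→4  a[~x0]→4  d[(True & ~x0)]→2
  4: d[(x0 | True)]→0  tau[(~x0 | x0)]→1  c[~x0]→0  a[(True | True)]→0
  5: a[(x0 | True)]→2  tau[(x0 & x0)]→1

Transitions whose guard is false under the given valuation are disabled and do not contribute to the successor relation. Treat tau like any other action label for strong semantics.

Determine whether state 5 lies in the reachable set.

Answer: UNREACHABLE

Analysis:
16 transition(s) survive guard evaluation.
L0 = {0}
L1 = {4}  now seen {0,4}
L2 = {1}  now seen {0,1,4}
L3 = {2}  now seen {0,1,2,4}
L4 = {3}  now seen {0,1,2,3,4}
Reachable = {0,1,2,3,4}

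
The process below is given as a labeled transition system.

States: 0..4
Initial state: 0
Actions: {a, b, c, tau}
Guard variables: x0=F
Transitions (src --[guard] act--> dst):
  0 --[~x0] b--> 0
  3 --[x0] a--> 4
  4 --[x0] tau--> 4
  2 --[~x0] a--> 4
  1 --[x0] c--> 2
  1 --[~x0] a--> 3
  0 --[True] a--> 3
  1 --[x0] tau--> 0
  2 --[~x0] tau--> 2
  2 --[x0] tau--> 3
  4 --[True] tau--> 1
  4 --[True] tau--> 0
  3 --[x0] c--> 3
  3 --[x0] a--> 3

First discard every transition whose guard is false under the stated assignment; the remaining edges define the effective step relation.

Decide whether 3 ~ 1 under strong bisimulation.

Refine partition for ~:
  round 0: {{0,1,2,3,4}}
  round 1: {{0},{1},{2},{3},{4}}
5 equivalence class(es) (converged in 2)
[3]={3}  [1]={1}

Answer: NOT BISIMILAR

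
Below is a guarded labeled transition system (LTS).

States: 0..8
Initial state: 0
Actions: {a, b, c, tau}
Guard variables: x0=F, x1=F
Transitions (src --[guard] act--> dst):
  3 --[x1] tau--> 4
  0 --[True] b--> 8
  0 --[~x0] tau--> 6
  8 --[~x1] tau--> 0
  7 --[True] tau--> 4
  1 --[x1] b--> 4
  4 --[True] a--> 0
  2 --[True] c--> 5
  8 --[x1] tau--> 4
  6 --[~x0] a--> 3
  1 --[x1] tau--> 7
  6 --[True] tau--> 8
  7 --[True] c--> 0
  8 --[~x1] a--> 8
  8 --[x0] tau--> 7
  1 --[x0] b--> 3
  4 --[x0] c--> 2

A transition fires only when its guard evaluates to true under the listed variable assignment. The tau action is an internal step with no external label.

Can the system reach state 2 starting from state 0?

Answer: UNREACHABLE

Analysis:
After dropping false guards: 10 live edges.
Layer 0: {0}
Layer 1: {6,8}  cumulative {0,6,8}
Layer 2: {3}  cumulative {0,3,6,8}
Reachable = {0,3,6,8}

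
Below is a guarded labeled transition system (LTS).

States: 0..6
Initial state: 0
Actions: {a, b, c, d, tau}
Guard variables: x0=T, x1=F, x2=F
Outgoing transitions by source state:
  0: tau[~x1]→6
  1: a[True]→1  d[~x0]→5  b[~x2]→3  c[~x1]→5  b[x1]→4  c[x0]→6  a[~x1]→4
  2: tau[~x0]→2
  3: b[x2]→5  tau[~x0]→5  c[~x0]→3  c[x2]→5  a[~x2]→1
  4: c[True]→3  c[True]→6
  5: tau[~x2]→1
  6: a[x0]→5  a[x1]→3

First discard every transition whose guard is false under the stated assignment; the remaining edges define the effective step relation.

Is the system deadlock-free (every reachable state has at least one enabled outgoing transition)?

Reachable = {0,1,3,4,5,6}
  0: tau→6  [1 exit(s)]
  1: a→1  a→4  b→3  c→5  c→6  [5 exit(s)]
  3: a→1  [1 exit(s)]
  4: c→3  c→6  [2 exit(s)]
  5: tau→1  [1 exit(s)]
  6: a→5  [1 exit(s)]

Answer: DEADLOCK-FREE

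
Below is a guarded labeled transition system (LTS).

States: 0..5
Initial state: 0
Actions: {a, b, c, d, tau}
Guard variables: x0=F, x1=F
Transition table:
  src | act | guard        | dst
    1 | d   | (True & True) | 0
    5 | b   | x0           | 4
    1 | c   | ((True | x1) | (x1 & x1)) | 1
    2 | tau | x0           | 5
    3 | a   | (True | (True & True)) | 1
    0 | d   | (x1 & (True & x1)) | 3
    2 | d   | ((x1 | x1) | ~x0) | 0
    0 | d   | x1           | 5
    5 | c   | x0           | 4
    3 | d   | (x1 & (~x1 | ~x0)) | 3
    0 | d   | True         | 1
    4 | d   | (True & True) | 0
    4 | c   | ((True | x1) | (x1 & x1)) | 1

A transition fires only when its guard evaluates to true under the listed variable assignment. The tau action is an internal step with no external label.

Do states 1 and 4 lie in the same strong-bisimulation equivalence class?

Answer: BISIMILAR

Trace:
Refine partition for ~:
  P[0] = {{0,1,2,3,4,5}}
  P[1] = {{0,2},{1,4},{3},{5}}
  P[2] = {{0},{1,4},{2},{3},{5}}
5 equivalence class(es) (converged in 3)
class of 1: {1,4}; class of 4: {1,4}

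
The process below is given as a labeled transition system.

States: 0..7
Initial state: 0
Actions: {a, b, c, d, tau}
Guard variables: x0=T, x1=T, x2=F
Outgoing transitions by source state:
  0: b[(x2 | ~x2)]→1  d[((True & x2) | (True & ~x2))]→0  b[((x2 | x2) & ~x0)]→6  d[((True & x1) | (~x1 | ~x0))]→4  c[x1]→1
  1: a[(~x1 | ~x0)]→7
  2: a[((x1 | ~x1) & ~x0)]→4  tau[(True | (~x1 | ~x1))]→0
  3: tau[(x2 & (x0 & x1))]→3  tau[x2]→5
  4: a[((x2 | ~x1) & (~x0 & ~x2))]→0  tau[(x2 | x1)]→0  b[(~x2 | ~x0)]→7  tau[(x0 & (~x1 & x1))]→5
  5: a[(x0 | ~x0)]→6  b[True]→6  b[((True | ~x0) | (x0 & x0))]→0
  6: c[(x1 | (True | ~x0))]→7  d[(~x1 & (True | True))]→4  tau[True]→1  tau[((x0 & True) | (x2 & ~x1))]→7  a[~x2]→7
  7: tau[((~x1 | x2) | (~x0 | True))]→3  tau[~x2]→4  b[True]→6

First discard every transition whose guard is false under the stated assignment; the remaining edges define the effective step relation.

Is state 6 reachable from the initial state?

After dropping false guards: 17 live edges.
Layer 0: {0}
Layer 1: {1,4}  now seen {0,1,4}
Layer 2: {7}  now seen {0,1,4,7}
Layer 3: {3,6}  now seen {0,1,3,4,6,7}
Reach set: {0,1,3,4,6,7}
witness 6: d·b·b

Answer: REACHABLE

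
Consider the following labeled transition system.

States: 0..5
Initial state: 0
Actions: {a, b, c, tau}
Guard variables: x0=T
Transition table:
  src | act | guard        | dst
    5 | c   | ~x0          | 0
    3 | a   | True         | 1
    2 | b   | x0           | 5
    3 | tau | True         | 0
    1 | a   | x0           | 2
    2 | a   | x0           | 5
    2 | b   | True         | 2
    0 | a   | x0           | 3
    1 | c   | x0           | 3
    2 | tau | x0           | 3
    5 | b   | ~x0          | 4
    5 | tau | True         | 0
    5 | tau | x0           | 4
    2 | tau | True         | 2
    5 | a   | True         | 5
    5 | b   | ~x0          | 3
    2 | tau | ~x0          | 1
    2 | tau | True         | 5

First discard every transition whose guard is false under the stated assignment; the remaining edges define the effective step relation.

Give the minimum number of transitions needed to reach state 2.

BFS to 2:
  depth 0: {0}
  depth 1: {3}
  depth 2: {1}
  depth 3: {2}
depth(2)=3, e.g. a·a·a

Answer: 3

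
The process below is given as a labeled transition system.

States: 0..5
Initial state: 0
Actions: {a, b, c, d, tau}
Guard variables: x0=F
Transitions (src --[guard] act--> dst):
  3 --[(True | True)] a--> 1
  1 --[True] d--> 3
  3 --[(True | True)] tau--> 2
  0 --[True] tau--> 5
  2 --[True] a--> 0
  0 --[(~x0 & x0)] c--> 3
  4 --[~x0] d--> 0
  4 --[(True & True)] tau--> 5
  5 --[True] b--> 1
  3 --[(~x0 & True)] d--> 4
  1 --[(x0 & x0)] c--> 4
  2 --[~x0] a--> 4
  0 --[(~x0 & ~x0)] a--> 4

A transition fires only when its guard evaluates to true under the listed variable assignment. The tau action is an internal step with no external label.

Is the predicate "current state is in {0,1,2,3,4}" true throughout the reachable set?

Inv-set: {0,1,2,3,4}
Reachable = {0,1,2,3,4,5}
  0: ✓
  1: ✓
  2: ✓
  3: ✓
  4: ✓
  5: VIOLATES
witness against invariant: tau → 5

Answer: INVARIANT VIOLATED at state 5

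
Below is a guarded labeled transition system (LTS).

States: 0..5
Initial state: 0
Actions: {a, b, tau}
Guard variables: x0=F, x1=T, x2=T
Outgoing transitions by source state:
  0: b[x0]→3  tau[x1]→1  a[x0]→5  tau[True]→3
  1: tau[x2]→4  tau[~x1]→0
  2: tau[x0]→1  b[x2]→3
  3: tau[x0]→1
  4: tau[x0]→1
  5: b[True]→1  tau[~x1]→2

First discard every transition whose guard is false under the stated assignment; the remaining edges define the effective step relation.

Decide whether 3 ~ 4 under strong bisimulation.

Answer: BISIMILAR

Analysis:
Refine partition for ~:
  π0 = {{0,1,2,3,4,5}}
  π1 = {{0,1},{2,5},{3,4}}
  π2 = {{0},{1},{2},{3,4},{5}}
5 equivalence class(es) (converged in 3)
3∈{3,4}, 4∈{3,4}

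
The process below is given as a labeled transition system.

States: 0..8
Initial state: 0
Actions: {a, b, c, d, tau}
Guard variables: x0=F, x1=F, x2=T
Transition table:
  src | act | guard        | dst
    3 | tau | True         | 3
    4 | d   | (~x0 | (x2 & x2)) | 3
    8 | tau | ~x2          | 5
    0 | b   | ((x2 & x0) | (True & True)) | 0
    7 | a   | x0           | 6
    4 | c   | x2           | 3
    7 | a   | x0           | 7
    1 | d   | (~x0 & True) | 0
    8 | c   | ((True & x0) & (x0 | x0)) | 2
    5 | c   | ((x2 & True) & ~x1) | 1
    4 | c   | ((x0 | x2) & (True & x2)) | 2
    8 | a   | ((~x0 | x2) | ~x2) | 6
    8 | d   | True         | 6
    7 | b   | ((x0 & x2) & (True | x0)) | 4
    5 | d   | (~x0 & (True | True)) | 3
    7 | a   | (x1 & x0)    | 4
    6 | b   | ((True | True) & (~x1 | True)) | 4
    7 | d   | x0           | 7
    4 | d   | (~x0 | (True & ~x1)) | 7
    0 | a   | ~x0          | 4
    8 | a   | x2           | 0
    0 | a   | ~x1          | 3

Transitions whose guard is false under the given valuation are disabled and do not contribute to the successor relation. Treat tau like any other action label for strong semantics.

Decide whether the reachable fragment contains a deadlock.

Answer: DEADLOCK at state 2

Trace:
Reach set: {0,2,3,4,7}
  0: a→3  a→4  b→0  [3 exit(s)]
  2: ∅  [deadlock]
  3: tau→3  [1 exit(s)]
  4: c→2  c→3  d→3  d→7  [4 exit(s)]
  7: ∅  [deadlock]
Path to 2: a·c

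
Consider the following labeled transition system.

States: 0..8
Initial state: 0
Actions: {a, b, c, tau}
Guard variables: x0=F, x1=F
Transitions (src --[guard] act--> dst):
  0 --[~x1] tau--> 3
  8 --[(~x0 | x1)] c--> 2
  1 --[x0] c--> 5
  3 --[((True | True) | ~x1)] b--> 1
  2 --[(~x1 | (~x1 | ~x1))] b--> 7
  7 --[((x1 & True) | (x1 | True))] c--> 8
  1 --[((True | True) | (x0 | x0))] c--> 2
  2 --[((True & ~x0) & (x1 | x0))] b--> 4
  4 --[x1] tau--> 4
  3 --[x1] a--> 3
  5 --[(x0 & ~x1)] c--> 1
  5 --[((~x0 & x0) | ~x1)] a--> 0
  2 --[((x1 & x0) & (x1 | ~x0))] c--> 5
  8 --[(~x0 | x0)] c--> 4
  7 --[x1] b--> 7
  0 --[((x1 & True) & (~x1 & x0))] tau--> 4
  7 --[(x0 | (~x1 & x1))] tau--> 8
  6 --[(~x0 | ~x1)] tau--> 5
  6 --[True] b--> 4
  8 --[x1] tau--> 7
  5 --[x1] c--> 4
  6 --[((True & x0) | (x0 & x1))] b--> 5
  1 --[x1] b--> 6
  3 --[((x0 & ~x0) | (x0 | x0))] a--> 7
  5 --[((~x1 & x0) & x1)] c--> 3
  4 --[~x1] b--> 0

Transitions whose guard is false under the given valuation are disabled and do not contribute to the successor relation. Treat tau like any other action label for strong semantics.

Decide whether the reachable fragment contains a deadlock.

Answer: DEADLOCK-FREE

Trace:
Reachable = {0,1,2,3,4,7,8}
  0: tau→3  [deg 1]
  1: c→2  [deg 1]
  2: b→7  [deg 1]
  3: b→1  [deg 1]
  4: b→0  [deg 1]
  7: c→8  [deg 1]
  8: c→2  c→4  [deg 2]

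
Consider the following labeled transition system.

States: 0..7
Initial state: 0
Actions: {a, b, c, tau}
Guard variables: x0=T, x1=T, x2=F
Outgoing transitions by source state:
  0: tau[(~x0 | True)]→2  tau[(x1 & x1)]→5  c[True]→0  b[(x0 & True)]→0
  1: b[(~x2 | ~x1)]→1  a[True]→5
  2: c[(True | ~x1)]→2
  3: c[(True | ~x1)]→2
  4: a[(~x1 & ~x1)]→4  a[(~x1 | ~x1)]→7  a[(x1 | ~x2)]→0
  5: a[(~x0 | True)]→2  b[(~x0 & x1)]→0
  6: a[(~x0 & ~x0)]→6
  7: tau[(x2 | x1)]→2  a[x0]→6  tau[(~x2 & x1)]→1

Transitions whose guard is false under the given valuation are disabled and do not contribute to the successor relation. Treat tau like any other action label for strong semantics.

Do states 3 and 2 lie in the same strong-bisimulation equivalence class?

Refine partition for ~:
  round 0: {{0,1,2,3,4,5,6,7}}
  round 1: {{0},{1},{2,3},{4,5},{6},{7}}
  round 2: {{0},{1},{2,3},{4},{5},{6},{7}}
stable after 3 split(s): 7 block(s)
3∈{2,3}, 2∈{2,3}

Answer: BISIMILAR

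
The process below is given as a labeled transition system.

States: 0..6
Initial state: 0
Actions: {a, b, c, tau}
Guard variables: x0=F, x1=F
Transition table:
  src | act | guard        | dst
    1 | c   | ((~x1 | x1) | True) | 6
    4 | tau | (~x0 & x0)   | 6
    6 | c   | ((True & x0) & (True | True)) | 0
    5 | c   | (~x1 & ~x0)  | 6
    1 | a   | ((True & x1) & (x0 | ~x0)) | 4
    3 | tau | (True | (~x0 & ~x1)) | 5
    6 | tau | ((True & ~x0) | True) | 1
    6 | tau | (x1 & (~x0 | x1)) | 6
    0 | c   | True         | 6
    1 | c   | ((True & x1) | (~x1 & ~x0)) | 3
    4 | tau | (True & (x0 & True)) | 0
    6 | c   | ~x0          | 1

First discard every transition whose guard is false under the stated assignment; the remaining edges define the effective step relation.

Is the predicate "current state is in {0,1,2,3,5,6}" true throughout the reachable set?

Allowed set {0,1,2,3,5,6}
Reach set: {0,1,3,5,6}
  0: ✓
  1: ✓
  3: ✓
  5: ✓
  6: ✓

Answer: INVARIANT HOLDS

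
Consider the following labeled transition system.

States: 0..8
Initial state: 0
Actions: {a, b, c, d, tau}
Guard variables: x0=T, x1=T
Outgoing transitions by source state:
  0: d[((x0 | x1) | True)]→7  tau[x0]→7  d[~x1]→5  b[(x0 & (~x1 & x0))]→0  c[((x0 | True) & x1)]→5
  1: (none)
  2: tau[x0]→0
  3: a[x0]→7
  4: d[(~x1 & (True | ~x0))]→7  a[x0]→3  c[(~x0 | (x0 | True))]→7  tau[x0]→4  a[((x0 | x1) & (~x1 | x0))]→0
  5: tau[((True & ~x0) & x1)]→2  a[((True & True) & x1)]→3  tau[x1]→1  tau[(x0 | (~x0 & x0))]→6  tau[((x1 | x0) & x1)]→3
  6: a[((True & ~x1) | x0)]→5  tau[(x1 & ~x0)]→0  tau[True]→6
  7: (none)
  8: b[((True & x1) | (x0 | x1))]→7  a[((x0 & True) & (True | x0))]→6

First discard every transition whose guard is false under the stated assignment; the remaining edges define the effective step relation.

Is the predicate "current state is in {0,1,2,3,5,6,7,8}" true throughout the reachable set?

Allowed set {0,1,2,3,5,6,7,8}
R = {0,1,3,5,6,7}
  0: ✓
  1: ✓
  3: ✓
  5: ✓
  6: ✓
  7: ✓

Answer: INVARIANT HOLDS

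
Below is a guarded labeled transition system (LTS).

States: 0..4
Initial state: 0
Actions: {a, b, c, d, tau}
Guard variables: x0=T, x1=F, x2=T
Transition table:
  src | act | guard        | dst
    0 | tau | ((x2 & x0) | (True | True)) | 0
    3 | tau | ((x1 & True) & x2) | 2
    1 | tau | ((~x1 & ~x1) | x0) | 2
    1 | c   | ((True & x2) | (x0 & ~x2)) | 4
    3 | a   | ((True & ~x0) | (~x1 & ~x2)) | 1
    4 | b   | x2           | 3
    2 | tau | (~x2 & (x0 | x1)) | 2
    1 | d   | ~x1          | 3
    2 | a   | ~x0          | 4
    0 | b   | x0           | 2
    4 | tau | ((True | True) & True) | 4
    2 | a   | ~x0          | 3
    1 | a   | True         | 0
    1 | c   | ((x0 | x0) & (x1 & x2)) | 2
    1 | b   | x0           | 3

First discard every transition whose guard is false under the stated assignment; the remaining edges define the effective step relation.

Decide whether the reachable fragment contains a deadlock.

Reachable = {0,2}
  0: b→2  tau→0  [2 out]
  2: ∅  [no exit]
witness 2: b

Answer: DEADLOCK at state 2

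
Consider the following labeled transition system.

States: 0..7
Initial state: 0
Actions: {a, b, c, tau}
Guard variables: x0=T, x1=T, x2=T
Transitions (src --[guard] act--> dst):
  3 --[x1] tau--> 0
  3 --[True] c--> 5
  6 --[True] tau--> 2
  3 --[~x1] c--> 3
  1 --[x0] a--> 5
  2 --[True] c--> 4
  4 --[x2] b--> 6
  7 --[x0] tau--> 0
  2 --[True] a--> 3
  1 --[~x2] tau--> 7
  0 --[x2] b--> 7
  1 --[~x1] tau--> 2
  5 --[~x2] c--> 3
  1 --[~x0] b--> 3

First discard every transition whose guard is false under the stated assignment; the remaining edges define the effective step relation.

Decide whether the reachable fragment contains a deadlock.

Answer: DEADLOCK-FREE

Analysis:
Reach set: {0,7}
  0: b→7  [1 out]
  7: tau→0  [1 out]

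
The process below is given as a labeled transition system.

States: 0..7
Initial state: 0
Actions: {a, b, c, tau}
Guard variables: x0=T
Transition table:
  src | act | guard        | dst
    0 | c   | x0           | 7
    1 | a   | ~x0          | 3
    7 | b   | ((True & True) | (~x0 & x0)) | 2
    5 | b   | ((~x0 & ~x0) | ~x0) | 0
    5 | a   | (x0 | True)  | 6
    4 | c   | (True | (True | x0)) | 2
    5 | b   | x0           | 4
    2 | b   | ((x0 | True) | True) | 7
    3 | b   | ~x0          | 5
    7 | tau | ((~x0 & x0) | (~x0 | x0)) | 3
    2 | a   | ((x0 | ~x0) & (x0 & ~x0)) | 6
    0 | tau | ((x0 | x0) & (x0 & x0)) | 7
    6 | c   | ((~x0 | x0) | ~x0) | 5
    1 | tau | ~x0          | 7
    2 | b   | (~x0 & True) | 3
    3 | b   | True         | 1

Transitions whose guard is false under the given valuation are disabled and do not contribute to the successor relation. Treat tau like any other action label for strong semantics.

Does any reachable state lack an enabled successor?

R = {0,1,2,3,7}
  0: c→7  tau→7  [2 out]
  1: ∅  [STUCK]
  2: b→7  [1 out]
  3: b→1  [1 out]
  7: b→2  tau→3  [2 out]
Path to 1: c·tau·b

Answer: DEADLOCK at state 1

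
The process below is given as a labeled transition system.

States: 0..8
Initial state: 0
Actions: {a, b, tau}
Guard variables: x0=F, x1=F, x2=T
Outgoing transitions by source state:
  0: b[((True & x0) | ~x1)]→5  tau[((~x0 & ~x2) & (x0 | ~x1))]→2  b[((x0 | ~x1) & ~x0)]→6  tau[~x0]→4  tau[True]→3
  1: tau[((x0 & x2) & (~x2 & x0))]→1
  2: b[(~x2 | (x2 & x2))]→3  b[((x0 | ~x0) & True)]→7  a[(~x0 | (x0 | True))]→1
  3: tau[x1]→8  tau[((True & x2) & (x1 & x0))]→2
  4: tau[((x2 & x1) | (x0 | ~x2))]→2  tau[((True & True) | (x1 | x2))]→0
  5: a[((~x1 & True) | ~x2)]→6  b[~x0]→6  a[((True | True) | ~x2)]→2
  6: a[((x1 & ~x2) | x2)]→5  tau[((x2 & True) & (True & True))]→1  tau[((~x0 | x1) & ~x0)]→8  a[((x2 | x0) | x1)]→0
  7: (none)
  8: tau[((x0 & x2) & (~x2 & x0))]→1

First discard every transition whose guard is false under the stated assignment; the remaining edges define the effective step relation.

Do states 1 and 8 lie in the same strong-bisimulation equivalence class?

Answer: BISIMILAR

Analysis:
Refine partition for ~:
  round 0: {{0,1,2,3,4,5,6,7,8}}
  round 1: {{0},{1,3,7,8},{2,5},{4},{6}}
  round 2: {{0},{1,3,7,8},{2},{4},{5},{6}}
stable after 3 split(s): 6 block(s)
[1]={1,3,7,8}  [8]={1,3,7,8}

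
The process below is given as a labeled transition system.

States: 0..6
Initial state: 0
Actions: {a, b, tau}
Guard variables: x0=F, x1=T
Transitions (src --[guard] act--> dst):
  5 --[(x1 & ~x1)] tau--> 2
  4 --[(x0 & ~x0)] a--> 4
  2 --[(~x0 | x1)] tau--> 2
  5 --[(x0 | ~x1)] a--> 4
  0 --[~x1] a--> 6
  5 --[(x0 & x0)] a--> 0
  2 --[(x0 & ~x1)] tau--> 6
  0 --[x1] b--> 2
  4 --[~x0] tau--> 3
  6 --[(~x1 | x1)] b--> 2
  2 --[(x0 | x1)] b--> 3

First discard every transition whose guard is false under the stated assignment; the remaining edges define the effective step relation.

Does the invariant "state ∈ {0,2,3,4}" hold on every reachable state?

Answer: INVARIANT HOLDS

Trace:
Safe = {0,2,3,4}
Reachable = {0,2,3}
  0: safe
  2: safe
  3: safe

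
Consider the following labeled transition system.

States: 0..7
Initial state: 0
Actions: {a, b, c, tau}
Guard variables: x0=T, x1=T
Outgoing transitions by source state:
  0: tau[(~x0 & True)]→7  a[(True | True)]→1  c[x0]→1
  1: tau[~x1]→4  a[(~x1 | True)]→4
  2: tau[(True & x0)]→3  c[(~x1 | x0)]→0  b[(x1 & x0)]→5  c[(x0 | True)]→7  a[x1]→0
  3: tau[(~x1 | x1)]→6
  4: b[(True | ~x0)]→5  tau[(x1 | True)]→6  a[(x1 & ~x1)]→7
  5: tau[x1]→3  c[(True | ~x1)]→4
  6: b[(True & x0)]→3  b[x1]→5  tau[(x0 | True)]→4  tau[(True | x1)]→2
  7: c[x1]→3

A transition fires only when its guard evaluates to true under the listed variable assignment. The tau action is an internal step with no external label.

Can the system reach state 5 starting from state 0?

18 transition(s) survive guard evaluation.
depth 0: {0}
depth 1: {1}  total {0,1}
depth 2: {4}  total {0,1,4}
depth 3: {5,6}  total {0,1,4,5,6}
depth 4: {2,3}  total {0,1,2,3,4,5,6}
depth 5: {7}  total {0,1,2,3,4,5,6,7}
R = {0,1,2,3,4,5,6,7}
trace reaching 5: a·a·b

Answer: REACHABLE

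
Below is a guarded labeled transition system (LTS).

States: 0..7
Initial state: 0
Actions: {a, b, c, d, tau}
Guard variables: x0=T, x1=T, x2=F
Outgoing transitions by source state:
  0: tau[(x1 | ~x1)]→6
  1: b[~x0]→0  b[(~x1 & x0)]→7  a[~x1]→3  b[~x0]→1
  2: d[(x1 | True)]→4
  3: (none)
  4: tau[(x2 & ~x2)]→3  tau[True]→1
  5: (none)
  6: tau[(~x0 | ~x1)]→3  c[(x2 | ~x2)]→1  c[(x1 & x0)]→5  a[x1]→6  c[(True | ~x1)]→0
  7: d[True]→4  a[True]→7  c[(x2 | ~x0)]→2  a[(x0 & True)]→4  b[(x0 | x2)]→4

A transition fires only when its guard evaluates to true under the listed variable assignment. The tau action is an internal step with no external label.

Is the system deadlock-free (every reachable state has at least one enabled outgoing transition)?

Reach set: {0,1,5,6}
  0: tau→6  [1 exit(s)]
  1: ∅  [deadlock]
  5: ∅  [deadlock]
  6: a→6  c→0  c→1  c→5  [4 exit(s)]
Path to 1: tau·c

Answer: DEADLOCK at state 1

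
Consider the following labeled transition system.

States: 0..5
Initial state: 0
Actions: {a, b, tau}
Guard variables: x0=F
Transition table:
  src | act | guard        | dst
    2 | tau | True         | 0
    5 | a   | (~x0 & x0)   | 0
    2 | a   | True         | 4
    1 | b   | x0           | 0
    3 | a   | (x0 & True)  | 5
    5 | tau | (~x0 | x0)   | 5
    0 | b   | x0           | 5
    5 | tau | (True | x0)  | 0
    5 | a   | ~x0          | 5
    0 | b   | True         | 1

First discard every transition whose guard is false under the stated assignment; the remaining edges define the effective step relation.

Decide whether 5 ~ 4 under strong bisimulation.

Answer: NOT BISIMILAR

Analysis:
Bisimulation quotient by refinement:
  P[0] = {{0,1,2,3,4,5}}
  P[1] = {{0},{1,3,4},{2,5}}
  P[2] = {{0},{1,3,4},{2},{5}}
Fixed point at round 3; 4 class(es).
[5]={5}  [4]={1,3,4}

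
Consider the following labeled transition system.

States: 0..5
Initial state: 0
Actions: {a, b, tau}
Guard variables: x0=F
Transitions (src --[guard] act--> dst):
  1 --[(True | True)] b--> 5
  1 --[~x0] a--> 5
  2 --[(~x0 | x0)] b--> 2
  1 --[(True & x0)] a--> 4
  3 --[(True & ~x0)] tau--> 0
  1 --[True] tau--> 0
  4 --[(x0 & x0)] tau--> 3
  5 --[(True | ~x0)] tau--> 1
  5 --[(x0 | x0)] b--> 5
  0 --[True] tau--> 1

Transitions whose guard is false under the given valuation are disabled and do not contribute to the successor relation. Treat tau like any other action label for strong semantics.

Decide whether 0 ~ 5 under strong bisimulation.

Refine partition for ~:
  π0 = {{0,1,2,3,4,5}}
  π1 = {{0,3,5},{1},{2},{4}}
  π2 = {{0,5},{1},{2},{3},{4}}
Fixed point at round 3; 5 class(es).
0∈{0,5}, 5∈{0,5}

Answer: BISIMILAR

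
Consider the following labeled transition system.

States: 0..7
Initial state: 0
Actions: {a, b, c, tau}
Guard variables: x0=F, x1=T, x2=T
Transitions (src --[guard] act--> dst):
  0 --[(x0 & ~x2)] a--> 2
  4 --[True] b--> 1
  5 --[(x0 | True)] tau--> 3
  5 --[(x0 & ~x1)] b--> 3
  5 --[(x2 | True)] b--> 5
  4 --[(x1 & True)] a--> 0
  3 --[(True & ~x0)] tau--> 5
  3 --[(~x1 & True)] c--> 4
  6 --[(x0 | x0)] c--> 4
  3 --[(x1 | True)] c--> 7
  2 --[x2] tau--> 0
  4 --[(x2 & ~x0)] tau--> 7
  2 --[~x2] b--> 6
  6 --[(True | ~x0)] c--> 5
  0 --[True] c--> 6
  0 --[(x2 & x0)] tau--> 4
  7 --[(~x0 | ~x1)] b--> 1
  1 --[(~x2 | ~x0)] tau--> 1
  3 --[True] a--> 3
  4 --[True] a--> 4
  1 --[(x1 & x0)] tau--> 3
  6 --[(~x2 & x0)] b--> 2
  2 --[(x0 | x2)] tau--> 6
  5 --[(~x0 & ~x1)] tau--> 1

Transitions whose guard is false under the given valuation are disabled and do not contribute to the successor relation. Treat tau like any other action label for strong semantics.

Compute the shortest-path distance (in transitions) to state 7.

Layered search for 7:
  L0 = {0}
  L1 = {6}
  L2 = {5}
  L3 = {3}
  L4 = {7}
depth(7)=4, e.g. c·c·tau·c

Answer: 4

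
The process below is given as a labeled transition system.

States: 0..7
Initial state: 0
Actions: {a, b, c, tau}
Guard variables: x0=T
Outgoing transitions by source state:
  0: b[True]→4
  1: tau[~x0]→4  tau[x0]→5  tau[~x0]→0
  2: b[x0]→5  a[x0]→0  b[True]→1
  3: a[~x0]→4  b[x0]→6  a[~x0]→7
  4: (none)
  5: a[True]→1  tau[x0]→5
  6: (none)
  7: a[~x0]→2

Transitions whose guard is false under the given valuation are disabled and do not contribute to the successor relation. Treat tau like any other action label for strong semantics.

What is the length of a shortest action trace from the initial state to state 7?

Answer: UNREACHABLE

Analysis:
Layered search for 7:
  L0 = {0}
  L1 = {4}
7 never appears.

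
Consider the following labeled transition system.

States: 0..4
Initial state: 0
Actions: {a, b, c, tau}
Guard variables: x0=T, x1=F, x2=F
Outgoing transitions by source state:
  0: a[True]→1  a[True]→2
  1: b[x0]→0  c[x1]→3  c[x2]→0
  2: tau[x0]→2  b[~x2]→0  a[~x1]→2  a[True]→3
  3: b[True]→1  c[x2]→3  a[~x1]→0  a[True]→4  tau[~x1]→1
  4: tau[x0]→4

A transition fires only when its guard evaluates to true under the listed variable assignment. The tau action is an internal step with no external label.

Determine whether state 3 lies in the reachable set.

Answer: REACHABLE

Trace:
12 transition(s) survive guard evaluation.
L0 = {0}
L1 = {1,2}  now seen {0,1,2}
L2 = {3}  now seen {0,1,2,3}
L3 = {4}  now seen {0,1,2,3,4}
Reachable = {0,1,2,3,4}
witness 3: a·a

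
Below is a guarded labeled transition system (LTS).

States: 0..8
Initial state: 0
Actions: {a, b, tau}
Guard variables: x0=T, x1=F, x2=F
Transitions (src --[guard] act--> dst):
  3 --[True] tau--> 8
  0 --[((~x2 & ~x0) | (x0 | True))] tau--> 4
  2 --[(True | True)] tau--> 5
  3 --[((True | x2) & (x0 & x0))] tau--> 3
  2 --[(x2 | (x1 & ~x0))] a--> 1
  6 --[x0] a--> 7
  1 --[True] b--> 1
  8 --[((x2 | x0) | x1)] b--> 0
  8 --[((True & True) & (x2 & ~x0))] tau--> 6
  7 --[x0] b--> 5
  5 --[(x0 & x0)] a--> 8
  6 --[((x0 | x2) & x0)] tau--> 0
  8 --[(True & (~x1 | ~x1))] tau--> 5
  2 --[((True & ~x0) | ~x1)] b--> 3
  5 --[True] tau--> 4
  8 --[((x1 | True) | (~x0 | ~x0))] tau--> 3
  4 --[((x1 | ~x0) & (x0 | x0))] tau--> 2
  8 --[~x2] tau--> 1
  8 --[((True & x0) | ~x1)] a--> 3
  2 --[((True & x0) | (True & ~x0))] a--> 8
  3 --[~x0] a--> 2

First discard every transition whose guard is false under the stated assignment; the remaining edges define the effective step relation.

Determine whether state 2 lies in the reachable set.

After dropping false guards: 17 live edges.
Layer 0: {0}
Layer 1: {4}  cumulative {0,4}
Reachable = {0,4}

Answer: UNREACHABLE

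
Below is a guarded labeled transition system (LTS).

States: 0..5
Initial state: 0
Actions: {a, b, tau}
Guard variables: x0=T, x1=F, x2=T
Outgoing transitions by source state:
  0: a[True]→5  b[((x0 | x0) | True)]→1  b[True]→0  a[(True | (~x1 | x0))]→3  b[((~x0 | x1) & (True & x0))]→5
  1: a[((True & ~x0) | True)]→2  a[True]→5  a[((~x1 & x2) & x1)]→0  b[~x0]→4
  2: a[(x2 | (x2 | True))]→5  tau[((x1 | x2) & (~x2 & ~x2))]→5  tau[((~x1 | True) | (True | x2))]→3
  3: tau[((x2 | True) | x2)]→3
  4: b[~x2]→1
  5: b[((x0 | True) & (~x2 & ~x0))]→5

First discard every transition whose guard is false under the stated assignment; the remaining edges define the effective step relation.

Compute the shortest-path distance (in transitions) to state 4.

Layered search for 4:
  depth 0: {0}
  depth 1: {1,3,5}
  depth 2: {2}
4 never appears.

Answer: UNREACHABLE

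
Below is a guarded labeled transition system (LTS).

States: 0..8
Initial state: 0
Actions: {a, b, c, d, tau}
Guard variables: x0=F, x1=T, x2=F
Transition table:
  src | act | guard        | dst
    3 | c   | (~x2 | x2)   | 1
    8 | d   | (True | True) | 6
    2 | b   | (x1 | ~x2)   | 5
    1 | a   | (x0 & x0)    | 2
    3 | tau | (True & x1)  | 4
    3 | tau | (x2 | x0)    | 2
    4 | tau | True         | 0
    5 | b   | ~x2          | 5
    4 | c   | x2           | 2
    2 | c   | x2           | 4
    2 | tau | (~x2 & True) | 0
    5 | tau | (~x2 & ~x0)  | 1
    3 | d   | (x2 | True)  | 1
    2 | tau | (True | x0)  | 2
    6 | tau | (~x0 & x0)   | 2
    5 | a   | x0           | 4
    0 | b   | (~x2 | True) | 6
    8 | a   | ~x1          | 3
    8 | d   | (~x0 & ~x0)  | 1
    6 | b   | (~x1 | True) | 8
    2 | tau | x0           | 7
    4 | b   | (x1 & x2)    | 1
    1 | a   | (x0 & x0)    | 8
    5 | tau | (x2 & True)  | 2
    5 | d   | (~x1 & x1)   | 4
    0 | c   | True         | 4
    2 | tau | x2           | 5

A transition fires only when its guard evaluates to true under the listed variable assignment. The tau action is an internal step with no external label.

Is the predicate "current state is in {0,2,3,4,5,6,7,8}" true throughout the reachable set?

Answer: INVARIANT VIOLATED at state 1

Trace:
Inv-set: {0,2,3,4,5,6,7,8}
Reachable = {0,1,4,6,8}
  0: ok
  1: outside
  4: ok
  6: ok
  8: ok
reach 1 via b·b·d — violates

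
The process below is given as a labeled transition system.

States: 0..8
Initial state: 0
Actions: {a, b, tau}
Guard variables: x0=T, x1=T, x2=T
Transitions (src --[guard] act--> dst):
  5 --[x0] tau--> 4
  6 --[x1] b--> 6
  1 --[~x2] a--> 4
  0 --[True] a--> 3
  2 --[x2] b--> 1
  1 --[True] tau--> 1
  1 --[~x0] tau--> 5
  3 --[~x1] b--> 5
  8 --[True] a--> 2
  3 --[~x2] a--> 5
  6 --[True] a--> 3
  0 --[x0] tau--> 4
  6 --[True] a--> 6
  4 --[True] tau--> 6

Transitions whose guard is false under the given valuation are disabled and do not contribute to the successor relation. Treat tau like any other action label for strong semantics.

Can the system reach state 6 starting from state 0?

10 transition(s) survive guard evaluation.
depth 0: {0}
depth 1: {3,4}  now seen {0,3,4}
depth 2: {6}  now seen {0,3,4,6}
R = {0,3,4,6}
trace reaching 6: tau·tau

Answer: REACHABLE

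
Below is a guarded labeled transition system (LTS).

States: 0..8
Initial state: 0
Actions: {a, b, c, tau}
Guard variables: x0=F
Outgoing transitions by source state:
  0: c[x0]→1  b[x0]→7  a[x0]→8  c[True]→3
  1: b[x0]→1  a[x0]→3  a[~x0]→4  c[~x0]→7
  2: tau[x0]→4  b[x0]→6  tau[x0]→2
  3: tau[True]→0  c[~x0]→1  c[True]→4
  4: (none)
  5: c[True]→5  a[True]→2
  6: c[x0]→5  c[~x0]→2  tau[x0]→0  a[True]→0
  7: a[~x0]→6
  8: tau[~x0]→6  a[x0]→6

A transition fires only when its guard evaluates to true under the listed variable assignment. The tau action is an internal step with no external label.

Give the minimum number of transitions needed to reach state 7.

Answer: 3

Analysis:
BFS to 7:
  depth 0: {0}
  depth 1: {3}
  depth 2: {1,4}
  depth 3: {7}
7 enters at depth 3; path c·c·c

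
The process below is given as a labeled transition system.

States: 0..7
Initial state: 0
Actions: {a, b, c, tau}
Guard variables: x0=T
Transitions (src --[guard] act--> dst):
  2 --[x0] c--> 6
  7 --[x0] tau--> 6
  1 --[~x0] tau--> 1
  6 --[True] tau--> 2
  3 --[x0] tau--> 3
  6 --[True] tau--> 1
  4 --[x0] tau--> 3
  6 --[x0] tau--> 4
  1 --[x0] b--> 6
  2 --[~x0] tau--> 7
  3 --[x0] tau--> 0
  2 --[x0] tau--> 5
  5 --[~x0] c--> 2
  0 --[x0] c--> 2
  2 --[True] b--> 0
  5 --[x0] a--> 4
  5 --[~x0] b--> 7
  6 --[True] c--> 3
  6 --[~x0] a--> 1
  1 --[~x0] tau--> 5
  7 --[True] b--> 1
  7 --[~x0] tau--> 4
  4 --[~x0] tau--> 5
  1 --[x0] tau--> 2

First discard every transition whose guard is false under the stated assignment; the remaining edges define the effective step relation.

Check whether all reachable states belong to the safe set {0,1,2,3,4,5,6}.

Answer: INVARIANT HOLDS

Trace:
Inv-set: {0,1,2,3,4,5,6}
Reach set: {0,1,2,3,4,5,6}
  0: ok
  1: ok
  2: ok
  3: ok
  4: ok
  5: ok
  6: ok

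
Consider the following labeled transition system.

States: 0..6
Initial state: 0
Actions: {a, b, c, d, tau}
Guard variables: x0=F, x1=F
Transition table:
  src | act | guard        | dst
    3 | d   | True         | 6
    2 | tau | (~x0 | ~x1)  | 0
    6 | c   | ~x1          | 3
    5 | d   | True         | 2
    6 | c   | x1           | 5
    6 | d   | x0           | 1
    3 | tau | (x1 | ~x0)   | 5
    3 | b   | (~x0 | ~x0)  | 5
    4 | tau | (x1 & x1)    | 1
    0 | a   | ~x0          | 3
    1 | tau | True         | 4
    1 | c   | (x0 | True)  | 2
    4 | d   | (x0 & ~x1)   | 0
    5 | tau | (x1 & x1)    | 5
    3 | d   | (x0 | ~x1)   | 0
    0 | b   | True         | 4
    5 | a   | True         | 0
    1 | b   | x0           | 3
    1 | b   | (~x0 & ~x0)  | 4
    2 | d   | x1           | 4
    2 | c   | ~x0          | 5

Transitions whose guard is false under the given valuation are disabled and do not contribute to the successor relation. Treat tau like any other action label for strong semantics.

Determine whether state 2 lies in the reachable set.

Guard filter leaves 14 enabled edge(s).
L0 = {0}
L1 = {3,4}  cumulative {0,3,4}
L2 = {5,6}  cumulative {0,3,4,5,6}
L3 = {2}  cumulative {0,2,3,4,5,6}
Reachable = {0,2,3,4,5,6}
trace reaching 2: a·tau·d

Answer: REACHABLE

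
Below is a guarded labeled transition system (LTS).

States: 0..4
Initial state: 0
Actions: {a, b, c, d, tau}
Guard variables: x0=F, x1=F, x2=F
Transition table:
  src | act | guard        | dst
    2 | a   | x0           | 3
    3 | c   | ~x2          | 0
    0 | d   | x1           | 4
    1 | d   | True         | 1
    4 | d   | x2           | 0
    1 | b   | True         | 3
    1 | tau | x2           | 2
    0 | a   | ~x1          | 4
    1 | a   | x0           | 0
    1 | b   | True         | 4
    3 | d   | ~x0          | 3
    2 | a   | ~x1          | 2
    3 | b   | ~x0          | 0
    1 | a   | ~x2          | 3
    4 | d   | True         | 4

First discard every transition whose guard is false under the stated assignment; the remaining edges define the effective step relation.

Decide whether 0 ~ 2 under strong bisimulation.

Answer: NOT BISIMILAR

Working:
Refine partition for ~:
  P[0] = {{0,1,2,3,4}}
  P[1] = {{0,2},{1},{3},{4}}
  P[2] = {{0},{1},{2},{3},{4}}
stable after 3 split(s): 5 block(s)
[0]={0}  [2]={2}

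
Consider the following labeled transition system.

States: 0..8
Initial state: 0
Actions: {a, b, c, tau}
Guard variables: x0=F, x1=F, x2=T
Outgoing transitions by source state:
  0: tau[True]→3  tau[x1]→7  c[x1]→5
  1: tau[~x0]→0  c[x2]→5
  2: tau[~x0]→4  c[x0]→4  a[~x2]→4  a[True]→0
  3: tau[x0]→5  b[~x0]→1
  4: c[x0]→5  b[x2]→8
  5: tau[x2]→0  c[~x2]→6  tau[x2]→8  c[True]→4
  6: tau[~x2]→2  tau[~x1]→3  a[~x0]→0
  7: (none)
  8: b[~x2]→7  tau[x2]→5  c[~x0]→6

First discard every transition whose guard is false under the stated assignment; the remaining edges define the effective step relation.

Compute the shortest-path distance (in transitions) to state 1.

Breadth-first toward 1:
  Layer 0: {0}
  Layer 1: {3}
  Layer 2: {1}
first hit 1 at d=2 via tau·b

Answer: 2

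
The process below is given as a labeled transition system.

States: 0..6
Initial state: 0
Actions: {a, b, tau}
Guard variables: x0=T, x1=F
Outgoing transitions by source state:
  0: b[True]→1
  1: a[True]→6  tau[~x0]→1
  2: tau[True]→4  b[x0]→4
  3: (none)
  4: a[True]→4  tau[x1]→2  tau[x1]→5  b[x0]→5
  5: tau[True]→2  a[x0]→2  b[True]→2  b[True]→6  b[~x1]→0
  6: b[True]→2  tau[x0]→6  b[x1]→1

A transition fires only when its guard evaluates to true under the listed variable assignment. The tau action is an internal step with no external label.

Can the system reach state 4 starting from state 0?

13 transition(s) survive guard evaluation.
Layer 0: {0}
Layer 1: {1}  cumulative {0,1}
Layer 2: {6}  cumulative {0,1,6}
Layer 3: {2}  cumulative {0,1,2,6}
Layer 4: {4}  cumulative {0,1,2,4,6}
Layer 5: {5}  cumulative {0,1,2,4,5,6}
Reach set: {0,1,2,4,5,6}
Path to 4: b·a·b·tau

Answer: REACHABLE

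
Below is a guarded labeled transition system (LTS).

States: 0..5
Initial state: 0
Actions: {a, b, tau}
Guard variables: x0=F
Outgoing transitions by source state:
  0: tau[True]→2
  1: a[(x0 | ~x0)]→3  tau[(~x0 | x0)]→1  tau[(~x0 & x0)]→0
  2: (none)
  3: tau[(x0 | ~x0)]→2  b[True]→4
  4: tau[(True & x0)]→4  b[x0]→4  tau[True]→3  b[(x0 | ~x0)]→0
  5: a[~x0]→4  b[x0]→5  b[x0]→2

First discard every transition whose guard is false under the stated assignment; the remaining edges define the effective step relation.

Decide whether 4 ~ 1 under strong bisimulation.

Compute ~ classes (split until stable):
  P[0] = {{0,1,2,3,4,5}}
  P[1] = {{0},{1},{2},{3,4},{5}}
  P[2] = {{0},{1},{2},{3},{4},{5}}
Fixed point at round 3; 6 class(es).
[4]={4}  [1]={1}

Answer: NOT BISIMILAR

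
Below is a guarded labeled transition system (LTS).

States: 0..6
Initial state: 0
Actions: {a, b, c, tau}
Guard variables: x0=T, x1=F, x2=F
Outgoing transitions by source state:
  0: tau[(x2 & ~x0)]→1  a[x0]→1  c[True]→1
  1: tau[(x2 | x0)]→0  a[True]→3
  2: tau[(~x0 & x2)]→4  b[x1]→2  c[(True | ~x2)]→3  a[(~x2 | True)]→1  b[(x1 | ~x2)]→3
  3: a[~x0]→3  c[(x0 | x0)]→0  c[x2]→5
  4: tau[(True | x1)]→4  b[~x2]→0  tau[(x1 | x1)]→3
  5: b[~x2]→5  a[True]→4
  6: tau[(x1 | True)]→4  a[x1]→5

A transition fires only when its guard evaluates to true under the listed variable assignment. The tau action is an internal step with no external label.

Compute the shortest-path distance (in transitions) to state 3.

Layered search for 3:
  depth 0: {0}
  depth 1: {1}
  depth 2: {3}
depth(3)=2, e.g. a·a

Answer: 2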